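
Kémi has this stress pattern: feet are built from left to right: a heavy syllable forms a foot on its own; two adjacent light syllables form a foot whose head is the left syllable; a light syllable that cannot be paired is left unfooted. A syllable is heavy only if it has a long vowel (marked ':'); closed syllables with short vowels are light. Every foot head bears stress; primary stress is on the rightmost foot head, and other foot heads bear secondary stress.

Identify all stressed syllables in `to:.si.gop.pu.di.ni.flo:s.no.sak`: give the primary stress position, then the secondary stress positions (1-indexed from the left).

Weights: 1 to: H, 2 si L, 3 gop L, 4 pu L, 5 di L, 6 ni L, 7 flo:s H, 8 no L, 9 sak L.
Parse left to right (heavy = foot alone; LL = one foot; stranded L unfooted): (ˈto:) (ˈsi.gop) (ˈpu.di) ni (ˈflo:s) (ˈno.sak).
Foot heads: 1, 2, 4, 7, 8.
Primary stress on the rightmost head = syllable 8.
Secondary stress on 1, 2, 4, 7: ˌto:.ˌsi.gop.ˌpu.di.ni.ˌflo:s.ˈno.sak.

primary 8, secondary 1, 2, 4, 7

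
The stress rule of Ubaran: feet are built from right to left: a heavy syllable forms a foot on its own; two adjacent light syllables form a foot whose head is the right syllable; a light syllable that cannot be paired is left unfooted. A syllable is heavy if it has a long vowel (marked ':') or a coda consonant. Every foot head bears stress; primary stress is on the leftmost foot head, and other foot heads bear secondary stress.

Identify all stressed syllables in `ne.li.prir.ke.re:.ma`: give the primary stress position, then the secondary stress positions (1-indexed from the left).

primary 2, secondary 3, 5

Weights: 1 ne L, 2 li L, 3 prir H, 4 ke L, 5 re: H, 6 ma L.
Parse right to left (heavy = foot alone; LL = one foot; stranded L unfooted): (ne.ˈli) (ˈprir) ke (ˈre:) ma.
Foot heads: 2, 3, 5.
Primary stress on the leftmost head = syllable 2.
Secondary stress on 3, 5: ne.ˈli.ˌprir.ke.ˌre:.ma.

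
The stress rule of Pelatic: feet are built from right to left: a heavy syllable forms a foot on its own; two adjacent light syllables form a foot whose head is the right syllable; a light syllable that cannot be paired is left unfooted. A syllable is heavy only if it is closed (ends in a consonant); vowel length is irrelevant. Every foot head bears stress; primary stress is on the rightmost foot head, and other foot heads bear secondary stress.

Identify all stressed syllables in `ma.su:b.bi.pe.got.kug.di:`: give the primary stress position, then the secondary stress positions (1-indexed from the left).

primary 6, secondary 2, 4, 5

Weights: 1 ma L, 2 su:b H, 3 bi L, 4 pe L, 5 got H, 6 kug H, 7 di: L.
Parse right to left (heavy = foot alone; LL = one foot; stranded L unfooted): ma (ˈsu:b) (bi.ˈpe) (ˈgot) (ˈkug) di:.
Foot heads: 2, 4, 5, 6.
Primary stress on the rightmost head = syllable 6.
Secondary stress on 2, 4, 5: ma.ˌsu:b.bi.ˌpe.ˌgot.ˈkug.di:.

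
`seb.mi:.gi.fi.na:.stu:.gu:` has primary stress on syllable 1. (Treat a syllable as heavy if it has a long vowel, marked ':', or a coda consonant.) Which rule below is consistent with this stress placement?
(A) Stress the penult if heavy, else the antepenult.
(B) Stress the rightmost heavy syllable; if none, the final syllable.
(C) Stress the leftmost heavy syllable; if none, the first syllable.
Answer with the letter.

C

Rule A → syllable 6 (observed: 1).
Rule B → syllable 7 (observed: 1).
Rule C → syllable 1 ✓.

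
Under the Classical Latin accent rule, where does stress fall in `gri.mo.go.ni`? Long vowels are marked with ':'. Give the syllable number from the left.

Classical Latin: stress the penult if heavy (long vowel or closed), else the antepenult.
Weights: 2 mo L, 3 go L, 4 ni L.
The penult (syllable 3, go) is light, so stress falls on the antepenult (syllable 2, mo).
Stress on syllable 2: gri.ˈmo.go.ni.

2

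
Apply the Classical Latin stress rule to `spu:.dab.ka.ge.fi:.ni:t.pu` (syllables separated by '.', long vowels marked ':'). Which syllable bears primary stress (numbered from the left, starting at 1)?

Classical Latin: stress the penult if heavy (long vowel or closed), else the antepenult.
Weights: 5 fi: H, 6 ni:t H, 7 pu L.
The penult (syllable 6, ni:t) is heavy, so it takes stress.
Stress on syllable 6: spu:.dab.ka.ge.fi:.ˈni:t.pu.

6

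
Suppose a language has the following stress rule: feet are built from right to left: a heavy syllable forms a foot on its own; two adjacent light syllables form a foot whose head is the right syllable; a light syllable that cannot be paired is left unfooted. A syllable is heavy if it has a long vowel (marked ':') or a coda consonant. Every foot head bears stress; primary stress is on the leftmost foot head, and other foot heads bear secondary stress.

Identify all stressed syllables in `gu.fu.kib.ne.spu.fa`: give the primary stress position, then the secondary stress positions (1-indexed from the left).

primary 2, secondary 3, 6

Weights: 1 gu L, 2 fu L, 3 kib H, 4 ne L, 5 spu L, 6 fa L.
Parse right to left (heavy = foot alone; LL = one foot; stranded L unfooted): (gu.ˈfu) (ˈkib) ne (spu.ˈfa).
Foot heads: 2, 3, 6.
Primary stress on the leftmost head = syllable 2.
Secondary stress on 3, 6: gu.ˈfu.ˌkib.ne.spu.ˌfa.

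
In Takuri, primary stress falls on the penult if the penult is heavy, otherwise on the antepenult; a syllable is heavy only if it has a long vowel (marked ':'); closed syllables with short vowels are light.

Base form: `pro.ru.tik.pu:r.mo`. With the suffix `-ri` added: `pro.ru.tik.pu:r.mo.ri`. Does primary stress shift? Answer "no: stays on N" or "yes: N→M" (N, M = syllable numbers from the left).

no: stays on 4

Base `pro.ru.tik.pu:r.mo` (5 syllables):
  Weights: 3 tik L, 4 pu:r H, 5 mo L.
  The penult (syllable 4, pu:r) is heavy, so it takes stress.
  → primary stress on syllable 4.
Suffixed `pro.ru.tik.pu:r.mo.ri` (6 syllables):
  Weights: 4 pu:r H, 5 mo L, 6 ri L.
  The penult (syllable 5, mo) is light, so stress falls on the antepenult (syllable 4, pu:r).
  → primary stress on syllable 4.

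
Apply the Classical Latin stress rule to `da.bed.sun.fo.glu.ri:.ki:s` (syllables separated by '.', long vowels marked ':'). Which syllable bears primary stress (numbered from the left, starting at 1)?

6

Classical Latin: stress the penult if heavy (long vowel or closed), else the antepenult.
Weights: 5 glu L, 6 ri: H, 7 ki:s H.
The penult (syllable 6, ri:) is heavy, so it takes stress.
Stress on syllable 6: da.bed.sun.fo.glu.ˈri:.ki:s.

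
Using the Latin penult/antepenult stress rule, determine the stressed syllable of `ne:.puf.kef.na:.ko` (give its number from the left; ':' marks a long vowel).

4

Classical Latin: stress the penult if heavy (long vowel or closed), else the antepenult.
Weights: 3 kef H, 4 na: H, 5 ko L.
The penult (syllable 4, na:) is heavy, so it takes stress.
Stress on syllable 4: ne:.puf.kef.ˈna:.ko.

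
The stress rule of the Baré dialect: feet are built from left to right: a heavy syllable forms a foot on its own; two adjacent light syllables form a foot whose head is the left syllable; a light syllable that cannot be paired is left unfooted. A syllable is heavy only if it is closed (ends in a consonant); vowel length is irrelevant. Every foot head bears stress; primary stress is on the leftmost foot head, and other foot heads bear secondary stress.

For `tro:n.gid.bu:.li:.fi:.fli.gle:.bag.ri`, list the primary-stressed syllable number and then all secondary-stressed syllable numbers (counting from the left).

primary 1, secondary 2, 3, 5, 8

Weights: 1 tro:n H, 2 gid H, 3 bu: L, 4 li: L, 5 fi: L, 6 fli L, 7 gle: L, 8 bag H, 9 ri L.
Parse left to right (heavy = foot alone; LL = one foot; stranded L unfooted): (ˈtro:n) (ˈgid) (ˈbu:.li:) (ˈfi:.fli) gle: (ˈbag) ri.
Foot heads: 1, 2, 3, 5, 8.
Primary stress on the leftmost head = syllable 1.
Secondary stress on 2, 3, 5, 8: ˈtro:n.ˌgid.ˌbu:.li:.ˌfi:.fli.gle:.ˌbag.ri.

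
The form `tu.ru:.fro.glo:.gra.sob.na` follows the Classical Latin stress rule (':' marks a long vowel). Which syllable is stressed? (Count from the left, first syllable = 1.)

6

Classical Latin: stress the penult if heavy (long vowel or closed), else the antepenult.
Weights: 5 gra L, 6 sob H, 7 na L.
The penult (syllable 6, sob) is heavy, so it takes stress.
Stress on syllable 6: tu.ru:.fro.glo:.gra.ˈsob.na.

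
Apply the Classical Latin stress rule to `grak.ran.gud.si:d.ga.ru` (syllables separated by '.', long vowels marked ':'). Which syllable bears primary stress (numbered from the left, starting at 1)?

Classical Latin: stress the penult if heavy (long vowel or closed), else the antepenult.
Weights: 4 si:d H, 5 ga L, 6 ru L.
The penult (syllable 5, ga) is light, so stress falls on the antepenult (syllable 4, si:d).
Stress on syllable 4: grak.ran.gud.ˈsi:d.ga.ru.

4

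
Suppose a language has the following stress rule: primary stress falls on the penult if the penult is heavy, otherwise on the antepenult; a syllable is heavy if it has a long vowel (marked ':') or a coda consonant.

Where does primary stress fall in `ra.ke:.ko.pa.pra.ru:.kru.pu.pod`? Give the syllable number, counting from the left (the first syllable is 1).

Weights: 7 kru L, 8 pu L, 9 pod H.
The penult (syllable 8, pu) is light, so stress falls on the antepenult (syllable 7, kru).
Primary stress: syllable 7 → ra.ke:.ko.pa.pra.ru:.ˈkru.pu.pod.

7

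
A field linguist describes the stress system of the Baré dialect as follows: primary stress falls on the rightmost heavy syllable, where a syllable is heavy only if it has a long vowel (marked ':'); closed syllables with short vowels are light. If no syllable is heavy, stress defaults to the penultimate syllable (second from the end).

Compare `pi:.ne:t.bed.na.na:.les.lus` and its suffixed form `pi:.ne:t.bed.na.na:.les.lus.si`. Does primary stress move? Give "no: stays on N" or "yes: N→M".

Base `pi:.ne:t.bed.na.na:.les.lus` (7 syllables):
  Weights: 1 pi: H, 2 ne:t H, 3 bed L, 4 na L, 5 na: H, 6 les L, 7 lus L.
  Heavy syllables in the domain: 1, 2, 5. The rightmost is syllable 5 (na:).
  → primary stress on syllable 5.
Suffixed `pi:.ne:t.bed.na.na:.les.lus.si` (8 syllables):
  Weights: 1 pi: H, 2 ne:t H, 3 bed L, 4 na L, 5 na: H, 6 les L, 7 lus L, 8 si L.
  Heavy syllables in the domain: 1, 2, 5. The rightmost is syllable 5 (na:).
  → primary stress on syllable 5.

no: stays on 5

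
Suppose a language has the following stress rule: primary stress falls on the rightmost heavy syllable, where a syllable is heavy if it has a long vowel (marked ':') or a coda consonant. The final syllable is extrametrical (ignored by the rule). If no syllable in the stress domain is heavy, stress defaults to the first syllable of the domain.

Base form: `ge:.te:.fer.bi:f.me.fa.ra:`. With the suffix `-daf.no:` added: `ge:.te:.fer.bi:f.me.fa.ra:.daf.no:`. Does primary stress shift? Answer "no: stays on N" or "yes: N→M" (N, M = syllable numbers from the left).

yes: 4→8

Base `ge:.te:.fer.bi:f.me.fa.ra:` (7 syllables):
  The final syllable (7, ra:) is extrametrical; the stress domain is syllables 1–6.
  Weights: 1 ge: H, 2 te: H, 3 fer H, 4 bi:f H, 5 me L, 6 fa L.
  Heavy syllables in the domain: 1, 2, 3, 4. The rightmost is syllable 4 (bi:f).
  → primary stress on syllable 4.
Suffixed `ge:.te:.fer.bi:f.me.fa.ra:.daf.no:` (9 syllables):
  The final syllable (9, no:) is extrametrical; the stress domain is syllables 1–8.
  Weights: 1 ge: H, 2 te: H, 3 fer H, 4 bi:f H, 5 me L, 6 fa L, 7 ra: H, 8 daf H.
  Heavy syllables in the domain: 1, 2, 3, 4, 7, 8. The rightmost is syllable 8 (daf).
  → primary stress on syllable 8.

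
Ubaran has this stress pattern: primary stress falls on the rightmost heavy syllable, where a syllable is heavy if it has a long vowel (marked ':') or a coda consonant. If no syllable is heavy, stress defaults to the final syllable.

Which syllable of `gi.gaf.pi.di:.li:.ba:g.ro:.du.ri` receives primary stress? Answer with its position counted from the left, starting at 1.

7

Weights: 1 gi L, 2 gaf H, 3 pi L, 4 di: H, 5 li: H, 6 ba:g H, 7 ro: H, 8 du L, 9 ri L.
Heavy syllables in the domain: 2, 4, 5, 6, 7. The rightmost is syllable 7 (ro:).
Primary stress: syllable 7 → gi.gaf.pi.di:.li:.ba:g.ˈro:.du.ri.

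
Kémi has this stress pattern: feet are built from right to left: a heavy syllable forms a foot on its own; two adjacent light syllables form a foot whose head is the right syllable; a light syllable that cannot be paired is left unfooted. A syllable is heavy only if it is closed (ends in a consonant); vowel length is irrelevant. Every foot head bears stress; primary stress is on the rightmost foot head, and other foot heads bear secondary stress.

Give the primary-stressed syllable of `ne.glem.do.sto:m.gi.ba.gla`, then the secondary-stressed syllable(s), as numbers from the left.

primary 7, secondary 2, 4

Weights: 1 ne L, 2 glem H, 3 do L, 4 sto:m H, 5 gi L, 6 ba L, 7 gla L.
Parse right to left (heavy = foot alone; LL = one foot; stranded L unfooted): ne (ˈglem) do (ˈsto:m) gi (ba.ˈgla).
Foot heads: 2, 4, 7.
Primary stress on the rightmost head = syllable 7.
Secondary stress on 2, 4: ne.ˌglem.do.ˌsto:m.gi.ba.ˈgla.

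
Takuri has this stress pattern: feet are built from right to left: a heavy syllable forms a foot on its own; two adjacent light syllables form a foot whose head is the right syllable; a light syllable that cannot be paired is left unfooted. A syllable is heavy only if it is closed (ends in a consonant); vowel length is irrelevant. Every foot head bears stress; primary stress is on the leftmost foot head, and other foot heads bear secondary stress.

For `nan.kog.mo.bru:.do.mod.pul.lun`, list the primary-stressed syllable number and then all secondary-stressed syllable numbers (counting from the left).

Weights: 1 nan H, 2 kog H, 3 mo L, 4 bru: L, 5 do L, 6 mod H, 7 pul H, 8 lun H.
Parse right to left (heavy = foot alone; LL = one foot; stranded L unfooted): (ˈnan) (ˈkog) mo (bru:.ˈdo) (ˈmod) (ˈpul) (ˈlun).
Foot heads: 1, 2, 5, 6, 7, 8.
Primary stress on the leftmost head = syllable 1.
Secondary stress on 2, 5, 6, 7, 8: ˈnan.ˌkog.mo.bru:.ˌdo.ˌmod.ˌpul.ˌlun.

primary 1, secondary 2, 5, 6, 7, 8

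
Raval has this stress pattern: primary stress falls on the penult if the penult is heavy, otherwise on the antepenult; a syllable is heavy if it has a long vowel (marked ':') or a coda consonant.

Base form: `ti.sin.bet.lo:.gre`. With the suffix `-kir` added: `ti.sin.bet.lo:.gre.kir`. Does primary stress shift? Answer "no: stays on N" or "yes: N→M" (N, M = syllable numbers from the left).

no: stays on 4

Base `ti.sin.bet.lo:.gre` (5 syllables):
  Weights: 3 bet H, 4 lo: H, 5 gre L.
  The penult (syllable 4, lo:) is heavy, so it takes stress.
  → primary stress on syllable 4.
Suffixed `ti.sin.bet.lo:.gre.kir` (6 syllables):
  Weights: 4 lo: H, 5 gre L, 6 kir H.
  The penult (syllable 5, gre) is light, so stress falls on the antepenult (syllable 4, lo:).
  → primary stress on syllable 4.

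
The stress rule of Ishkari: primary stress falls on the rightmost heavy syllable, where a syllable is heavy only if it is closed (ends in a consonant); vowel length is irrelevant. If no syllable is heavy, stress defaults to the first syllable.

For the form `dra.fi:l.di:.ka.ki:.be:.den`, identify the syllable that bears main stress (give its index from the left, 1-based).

Weights: 1 dra L, 2 fi:l H, 3 di: L, 4 ka L, 5 ki: L, 6 be: L, 7 den H.
Heavy syllables in the domain: 2, 7. The rightmost is syllable 7 (den).
Primary stress: syllable 7 → dra.fi:l.di:.ka.ki:.be:.ˈden.

7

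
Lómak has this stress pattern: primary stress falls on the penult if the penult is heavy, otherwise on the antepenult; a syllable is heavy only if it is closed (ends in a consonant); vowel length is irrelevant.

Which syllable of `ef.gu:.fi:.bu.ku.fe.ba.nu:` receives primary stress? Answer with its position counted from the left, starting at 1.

6

Weights: 6 fe L, 7 ba L, 8 nu: L.
The penult (syllable 7, ba) is light, so stress falls on the antepenult (syllable 6, fe).
Primary stress: syllable 6 → ef.gu:.fi:.bu.ku.ˈfe.ba.nu:.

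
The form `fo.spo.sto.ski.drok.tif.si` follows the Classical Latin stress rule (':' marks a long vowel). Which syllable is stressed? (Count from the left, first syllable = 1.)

Classical Latin: stress the penult if heavy (long vowel or closed), else the antepenult.
Weights: 5 drok H, 6 tif H, 7 si L.
The penult (syllable 6, tif) is heavy, so it takes stress.
Stress on syllable 6: fo.spo.sto.ski.drok.ˈtif.si.

6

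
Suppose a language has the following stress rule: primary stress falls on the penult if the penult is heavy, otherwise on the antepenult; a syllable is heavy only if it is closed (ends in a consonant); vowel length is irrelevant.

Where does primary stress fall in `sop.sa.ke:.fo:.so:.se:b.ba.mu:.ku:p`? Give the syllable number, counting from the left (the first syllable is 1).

Weights: 7 ba L, 8 mu: L, 9 ku:p H.
The penult (syllable 8, mu:) is light, so stress falls on the antepenult (syllable 7, ba).
Primary stress: syllable 7 → sop.sa.ke:.fo:.so:.se:b.ˈba.mu:.ku:p.

7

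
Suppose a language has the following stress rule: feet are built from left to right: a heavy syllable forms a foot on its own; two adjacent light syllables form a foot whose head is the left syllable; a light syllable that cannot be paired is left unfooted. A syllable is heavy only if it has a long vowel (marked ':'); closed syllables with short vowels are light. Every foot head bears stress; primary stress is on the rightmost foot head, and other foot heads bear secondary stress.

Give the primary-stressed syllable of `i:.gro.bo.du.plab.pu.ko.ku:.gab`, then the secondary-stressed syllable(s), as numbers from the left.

primary 8, secondary 1, 2, 4, 6

Weights: 1 i: H, 2 gro L, 3 bo L, 4 du L, 5 plab L, 6 pu L, 7 ko L, 8 ku: H, 9 gab L.
Parse left to right (heavy = foot alone; LL = one foot; stranded L unfooted): (ˈi:) (ˈgro.bo) (ˈdu.plab) (ˈpu.ko) (ˈku:) gab.
Foot heads: 1, 2, 4, 6, 8.
Primary stress on the rightmost head = syllable 8.
Secondary stress on 1, 2, 4, 6: ˌi:.ˌgro.bo.ˌdu.plab.ˌpu.ko.ˈku:.gab.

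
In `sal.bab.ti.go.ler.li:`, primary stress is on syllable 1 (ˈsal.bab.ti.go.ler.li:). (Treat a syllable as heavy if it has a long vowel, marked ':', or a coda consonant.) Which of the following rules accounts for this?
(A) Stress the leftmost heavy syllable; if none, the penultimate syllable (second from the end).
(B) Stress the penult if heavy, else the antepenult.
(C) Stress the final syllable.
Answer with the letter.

A

Rule A → syllable 1 ✓.
Rule B → syllable 5 (observed: 1).
Rule C → syllable 6 (observed: 1).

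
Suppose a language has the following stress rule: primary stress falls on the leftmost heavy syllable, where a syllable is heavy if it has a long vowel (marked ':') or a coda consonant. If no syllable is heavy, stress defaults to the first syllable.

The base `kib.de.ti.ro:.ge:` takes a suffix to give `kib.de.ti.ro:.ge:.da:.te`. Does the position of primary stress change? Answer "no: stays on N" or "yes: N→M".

Base `kib.de.ti.ro:.ge:` (5 syllables):
  Weights: 1 kib H, 2 de L, 3 ti L, 4 ro: H, 5 ge: H.
  Heavy syllables in the domain: 1, 4, 5. The leftmost is syllable 1 (kib).
  → primary stress on syllable 1.
Suffixed `kib.de.ti.ro:.ge:.da:.te` (7 syllables):
  Weights: 1 kib H, 2 de L, 3 ti L, 4 ro: H, 5 ge: H, 6 da: H, 7 te L.
  Heavy syllables in the domain: 1, 4, 5, 6. The leftmost is syllable 1 (kib).
  → primary stress on syllable 1.

no: stays on 1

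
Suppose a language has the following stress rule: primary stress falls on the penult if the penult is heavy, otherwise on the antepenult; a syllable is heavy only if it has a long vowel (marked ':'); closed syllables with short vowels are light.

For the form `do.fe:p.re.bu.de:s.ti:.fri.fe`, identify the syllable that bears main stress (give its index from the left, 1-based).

Weights: 6 ti: H, 7 fri L, 8 fe L.
The penult (syllable 7, fri) is light, so stress falls on the antepenult (syllable 6, ti:).
Primary stress: syllable 6 → do.fe:p.re.bu.de:s.ˈti:.fri.fe.

6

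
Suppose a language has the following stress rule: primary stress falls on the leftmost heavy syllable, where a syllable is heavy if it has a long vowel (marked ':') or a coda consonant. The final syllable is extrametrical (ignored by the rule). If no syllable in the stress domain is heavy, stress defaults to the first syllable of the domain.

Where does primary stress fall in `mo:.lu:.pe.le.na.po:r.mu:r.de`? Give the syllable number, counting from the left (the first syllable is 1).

The final syllable (8, de) is extrametrical; the stress domain is syllables 1–7.
Weights: 1 mo: H, 2 lu: H, 3 pe L, 4 le L, 5 na L, 6 po:r H, 7 mu:r H.
Heavy syllables in the domain: 1, 2, 6, 7. The leftmost is syllable 1 (mo:).
Primary stress: syllable 1 → ˈmo:.lu:.pe.le.na.po:r.mu:r.de.

1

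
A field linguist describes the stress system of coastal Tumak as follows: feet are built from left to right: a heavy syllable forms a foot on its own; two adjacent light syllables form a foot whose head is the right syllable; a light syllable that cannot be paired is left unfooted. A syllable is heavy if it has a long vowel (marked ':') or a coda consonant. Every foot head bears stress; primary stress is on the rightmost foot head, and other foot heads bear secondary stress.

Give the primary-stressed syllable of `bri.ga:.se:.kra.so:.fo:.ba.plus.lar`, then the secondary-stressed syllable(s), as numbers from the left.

primary 9, secondary 2, 3, 5, 6, 8

Weights: 1 bri L, 2 ga: H, 3 se: H, 4 kra L, 5 so: H, 6 fo: H, 7 ba L, 8 plus H, 9 lar H.
Parse left to right (heavy = foot alone; LL = one foot; stranded L unfooted): bri (ˈga:) (ˈse:) kra (ˈso:) (ˈfo:) ba (ˈplus) (ˈlar).
Foot heads: 2, 3, 5, 6, 8, 9.
Primary stress on the rightmost head = syllable 9.
Secondary stress on 2, 3, 5, 6, 8: bri.ˌga:.ˌse:.kra.ˌso:.ˌfo:.ba.ˌplus.ˈlar.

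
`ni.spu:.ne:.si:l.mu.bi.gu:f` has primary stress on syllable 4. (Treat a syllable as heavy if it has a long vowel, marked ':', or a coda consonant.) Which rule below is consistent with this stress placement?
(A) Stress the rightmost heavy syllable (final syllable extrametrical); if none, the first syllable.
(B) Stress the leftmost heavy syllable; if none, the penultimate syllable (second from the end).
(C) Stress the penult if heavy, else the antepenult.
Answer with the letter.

A

Rule A → syllable 4 ✓.
Rule B → syllable 2 (observed: 4).
Rule C → syllable 5 (observed: 4).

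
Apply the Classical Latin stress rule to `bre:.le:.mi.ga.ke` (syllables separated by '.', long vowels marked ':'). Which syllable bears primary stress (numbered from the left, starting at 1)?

3

Classical Latin: stress the penult if heavy (long vowel or closed), else the antepenult.
Weights: 3 mi L, 4 ga L, 5 ke L.
The penult (syllable 4, ga) is light, so stress falls on the antepenult (syllable 3, mi).
Stress on syllable 3: bre:.le:.ˈmi.ga.ke.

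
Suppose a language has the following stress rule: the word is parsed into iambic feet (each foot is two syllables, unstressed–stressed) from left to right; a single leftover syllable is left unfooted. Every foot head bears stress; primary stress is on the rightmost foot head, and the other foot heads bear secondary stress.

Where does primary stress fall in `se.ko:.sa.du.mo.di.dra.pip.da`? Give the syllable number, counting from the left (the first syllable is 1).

8

Parse left to right into iambic (σˈσ) feet: (se.ˈko:) (sa.ˈdu) (mo.ˈdi) (dra.ˈpip) da. Syllable 9 is left unfooted.
Foot heads (stressed positions): 2, 4, 6, 8.
End Rule Rightmost: primary stress on the rightmost head = syllable 8.
Primary stress: syllable 8 → se.ko:.sa.du.mo.di.dra.ˈpip.da.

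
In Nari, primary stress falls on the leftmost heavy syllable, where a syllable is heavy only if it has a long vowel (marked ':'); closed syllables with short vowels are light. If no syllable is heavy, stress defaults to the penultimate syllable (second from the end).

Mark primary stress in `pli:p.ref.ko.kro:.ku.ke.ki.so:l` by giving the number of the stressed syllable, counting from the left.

1

Weights: 1 pli:p H, 2 ref L, 3 ko L, 4 kro: H, 5 ku L, 6 ke L, 7 ki L, 8 so:l H.
Heavy syllables in the domain: 1, 4, 8. The leftmost is syllable 1 (pli:p).
Primary stress: syllable 1 → ˈpli:p.ref.ko.kro:.ku.ke.ki.so:l.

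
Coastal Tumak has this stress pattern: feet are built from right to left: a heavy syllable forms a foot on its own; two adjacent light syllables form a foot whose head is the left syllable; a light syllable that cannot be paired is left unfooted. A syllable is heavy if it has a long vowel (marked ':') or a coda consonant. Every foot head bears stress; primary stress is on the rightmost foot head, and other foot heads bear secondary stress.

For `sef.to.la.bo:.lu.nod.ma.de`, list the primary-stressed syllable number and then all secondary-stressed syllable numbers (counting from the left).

primary 7, secondary 1, 2, 4, 6

Weights: 1 sef H, 2 to L, 3 la L, 4 bo: H, 5 lu L, 6 nod H, 7 ma L, 8 de L.
Parse right to left (heavy = foot alone; LL = one foot; stranded L unfooted): (ˈsef) (ˈto.la) (ˈbo:) lu (ˈnod) (ˈma.de).
Foot heads: 1, 2, 4, 6, 7.
Primary stress on the rightmost head = syllable 7.
Secondary stress on 1, 2, 4, 6: ˌsef.ˌto.la.ˌbo:.lu.ˌnod.ˈma.de.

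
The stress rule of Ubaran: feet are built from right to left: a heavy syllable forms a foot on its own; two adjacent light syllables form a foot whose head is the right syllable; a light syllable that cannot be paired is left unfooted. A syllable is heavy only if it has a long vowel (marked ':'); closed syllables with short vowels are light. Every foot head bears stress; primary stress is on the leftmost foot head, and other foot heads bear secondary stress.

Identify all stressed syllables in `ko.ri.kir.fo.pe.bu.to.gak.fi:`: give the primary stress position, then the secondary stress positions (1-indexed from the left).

primary 2, secondary 4, 6, 8, 9

Weights: 1 ko L, 2 ri L, 3 kir L, 4 fo L, 5 pe L, 6 bu L, 7 to L, 8 gak L, 9 fi: H.
Parse right to left (heavy = foot alone; LL = one foot; stranded L unfooted): (ko.ˈri) (kir.ˈfo) (pe.ˈbu) (to.ˈgak) (ˈfi:).
Foot heads: 2, 4, 6, 8, 9.
Primary stress on the leftmost head = syllable 2.
Secondary stress on 4, 6, 8, 9: ko.ˈri.kir.ˌfo.pe.ˌbu.to.ˌgak.ˌfi:.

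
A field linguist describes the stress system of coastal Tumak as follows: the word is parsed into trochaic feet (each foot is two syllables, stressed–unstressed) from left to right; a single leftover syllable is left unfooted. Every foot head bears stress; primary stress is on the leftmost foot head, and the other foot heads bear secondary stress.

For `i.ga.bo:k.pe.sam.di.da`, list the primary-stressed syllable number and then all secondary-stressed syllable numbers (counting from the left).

Parse left to right into trochaic (ˈσσ) feet: (ˈi.ga) (ˈbo:k.pe) (ˈsam.di) da. Syllable 7 is left unfooted.
Foot heads (stressed positions): 1, 3, 5.
End Rule Leftmost: primary stress on the leftmost head = syllable 1.
Secondary stress on 3, 5: ˈi.ga.ˌbo:k.pe.ˌsam.di.da.

primary 1, secondary 3, 5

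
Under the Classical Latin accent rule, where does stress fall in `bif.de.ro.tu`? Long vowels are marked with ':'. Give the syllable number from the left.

2

Classical Latin: stress the penult if heavy (long vowel or closed), else the antepenult.
Weights: 2 de L, 3 ro L, 4 tu L.
The penult (syllable 3, ro) is light, so stress falls on the antepenult (syllable 2, de).
Stress on syllable 2: bif.ˈde.ro.tu.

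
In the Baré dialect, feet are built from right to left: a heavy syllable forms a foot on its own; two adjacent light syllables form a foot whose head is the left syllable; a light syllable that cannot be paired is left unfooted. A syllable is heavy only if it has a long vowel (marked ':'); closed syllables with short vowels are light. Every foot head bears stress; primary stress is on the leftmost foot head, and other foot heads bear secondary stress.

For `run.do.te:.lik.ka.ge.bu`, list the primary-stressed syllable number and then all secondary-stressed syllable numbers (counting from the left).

Weights: 1 run L, 2 do L, 3 te: H, 4 lik L, 5 ka L, 6 ge L, 7 bu L.
Parse right to left (heavy = foot alone; LL = one foot; stranded L unfooted): (ˈrun.do) (ˈte:) (ˈlik.ka) (ˈge.bu).
Foot heads: 1, 3, 4, 6.
Primary stress on the leftmost head = syllable 1.
Secondary stress on 3, 4, 6: ˈrun.do.ˌte:.ˌlik.ka.ˌge.bu.

primary 1, secondary 3, 4, 6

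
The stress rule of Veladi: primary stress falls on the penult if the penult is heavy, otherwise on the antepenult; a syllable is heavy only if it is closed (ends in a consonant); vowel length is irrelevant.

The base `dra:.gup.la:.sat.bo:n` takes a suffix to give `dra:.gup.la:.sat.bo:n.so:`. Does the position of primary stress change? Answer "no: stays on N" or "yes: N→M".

Base `dra:.gup.la:.sat.bo:n` (5 syllables):
  Weights: 3 la: L, 4 sat H, 5 bo:n H.
  The penult (syllable 4, sat) is heavy, so it takes stress.
  → primary stress on syllable 4.
Suffixed `dra:.gup.la:.sat.bo:n.so:` (6 syllables):
  Weights: 4 sat H, 5 bo:n H, 6 so: L.
  The penult (syllable 5, bo:n) is heavy, so it takes stress.
  → primary stress on syllable 5.

yes: 4→5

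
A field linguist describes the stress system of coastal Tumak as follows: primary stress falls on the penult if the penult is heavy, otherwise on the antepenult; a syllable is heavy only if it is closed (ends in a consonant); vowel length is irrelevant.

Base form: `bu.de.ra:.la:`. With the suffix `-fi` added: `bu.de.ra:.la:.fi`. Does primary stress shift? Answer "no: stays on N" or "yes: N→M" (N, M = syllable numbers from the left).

Base `bu.de.ra:.la:` (4 syllables):
  Weights: 2 de L, 3 ra: L, 4 la: L.
  The penult (syllable 3, ra:) is light, so stress falls on the antepenult (syllable 2, de).
  → primary stress on syllable 2.
Suffixed `bu.de.ra:.la:.fi` (5 syllables):
  Weights: 3 ra: L, 4 la: L, 5 fi L.
  The penult (syllable 4, la:) is light, so stress falls on the antepenult (syllable 3, ra:).
  → primary stress on syllable 3.

yes: 2→3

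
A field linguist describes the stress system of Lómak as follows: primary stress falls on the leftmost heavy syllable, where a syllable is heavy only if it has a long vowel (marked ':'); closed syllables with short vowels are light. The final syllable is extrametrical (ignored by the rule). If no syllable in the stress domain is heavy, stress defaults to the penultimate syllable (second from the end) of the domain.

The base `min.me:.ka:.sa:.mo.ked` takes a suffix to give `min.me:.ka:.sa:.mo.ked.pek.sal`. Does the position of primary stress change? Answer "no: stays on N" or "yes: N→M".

no: stays on 2

Base `min.me:.ka:.sa:.mo.ked` (6 syllables):
  The final syllable (6, ked) is extrametrical; the stress domain is syllables 1–5.
  Weights: 1 min L, 2 me: H, 3 ka: H, 4 sa: H, 5 mo L.
  Heavy syllables in the domain: 2, 3, 4. The leftmost is syllable 2 (me:).
  → primary stress on syllable 2.
Suffixed `min.me:.ka:.sa:.mo.ked.pek.sal` (8 syllables):
  The final syllable (8, sal) is extrametrical; the stress domain is syllables 1–7.
  Weights: 1 min L, 2 me: H, 3 ka: H, 4 sa: H, 5 mo L, 6 ked L, 7 pek L.
  Heavy syllables in the domain: 2, 3, 4. The leftmost is syllable 2 (me:).
  → primary stress on syllable 2.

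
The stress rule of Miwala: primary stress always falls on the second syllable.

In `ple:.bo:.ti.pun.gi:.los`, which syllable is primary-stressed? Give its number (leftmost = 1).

The word has 6 syllables; the second syllable is syllable 2 (bo:).
Primary stress: syllable 2 → ple:.ˈbo:.ti.pun.gi:.los.

2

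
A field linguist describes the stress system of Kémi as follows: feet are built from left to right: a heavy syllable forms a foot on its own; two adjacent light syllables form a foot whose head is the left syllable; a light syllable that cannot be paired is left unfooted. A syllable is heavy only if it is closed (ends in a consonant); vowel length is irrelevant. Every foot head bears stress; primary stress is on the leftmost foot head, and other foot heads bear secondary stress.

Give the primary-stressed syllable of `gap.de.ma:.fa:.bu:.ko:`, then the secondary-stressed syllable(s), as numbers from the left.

Weights: 1 gap H, 2 de L, 3 ma: L, 4 fa: L, 5 bu: L, 6 ko: L.
Parse left to right (heavy = foot alone; LL = one foot; stranded L unfooted): (ˈgap) (ˈde.ma:) (ˈfa:.bu:) ko:.
Foot heads: 1, 2, 4.
Primary stress on the leftmost head = syllable 1.
Secondary stress on 2, 4: ˈgap.ˌde.ma:.ˌfa:.bu:.ko:.

primary 1, secondary 2, 4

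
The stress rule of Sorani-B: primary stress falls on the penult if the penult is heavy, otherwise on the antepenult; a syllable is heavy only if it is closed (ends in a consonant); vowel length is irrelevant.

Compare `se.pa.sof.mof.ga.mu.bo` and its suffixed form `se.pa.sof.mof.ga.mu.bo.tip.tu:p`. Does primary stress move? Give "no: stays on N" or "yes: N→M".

Base `se.pa.sof.mof.ga.mu.bo` (7 syllables):
  Weights: 5 ga L, 6 mu L, 7 bo L.
  The penult (syllable 6, mu) is light, so stress falls on the antepenult (syllable 5, ga).
  → primary stress on syllable 5.
Suffixed `se.pa.sof.mof.ga.mu.bo.tip.tu:p` (9 syllables):
  Weights: 7 bo L, 8 tip H, 9 tu:p H.
  The penult (syllable 8, tip) is heavy, so it takes stress.
  → primary stress on syllable 8.

yes: 5→8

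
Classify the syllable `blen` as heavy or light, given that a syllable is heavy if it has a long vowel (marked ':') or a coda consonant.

heavy

`blen`: short vowel, closed (coda /n/). Closed → heavy.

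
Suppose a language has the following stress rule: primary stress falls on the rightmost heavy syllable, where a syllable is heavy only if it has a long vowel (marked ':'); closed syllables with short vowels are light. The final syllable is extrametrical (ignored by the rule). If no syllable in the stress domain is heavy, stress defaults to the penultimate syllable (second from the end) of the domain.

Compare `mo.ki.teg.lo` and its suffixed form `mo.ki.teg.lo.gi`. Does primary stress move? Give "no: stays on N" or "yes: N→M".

yes: 2→3

Base `mo.ki.teg.lo` (4 syllables):
  The final syllable (4, lo) is extrametrical; the stress domain is syllables 1–3.
  Weights: 1 mo L, 2 ki L, 3 teg L.
  No heavy syllable in the domain; default to the penultimate syllable (second from the end) of the domain = syllable 2.
  → primary stress on syllable 2.
Suffixed `mo.ki.teg.lo.gi` (5 syllables):
  The final syllable (5, gi) is extrametrical; the stress domain is syllables 1–4.
  Weights: 1 mo L, 2 ki L, 3 teg L, 4 lo L.
  No heavy syllable in the domain; default to the penultimate syllable (second from the end) of the domain = syllable 3.
  → primary stress on syllable 3.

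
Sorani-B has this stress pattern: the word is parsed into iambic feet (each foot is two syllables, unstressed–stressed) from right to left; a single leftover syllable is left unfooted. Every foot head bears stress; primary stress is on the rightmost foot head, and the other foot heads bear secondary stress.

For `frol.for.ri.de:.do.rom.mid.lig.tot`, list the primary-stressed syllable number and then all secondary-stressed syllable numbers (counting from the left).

primary 9, secondary 3, 5, 7

Parse right to left into iambic (σˈσ) feet: frol (for.ˈri) (de:.ˈdo) (rom.ˈmid) (lig.ˈtot). Syllable 1 is left unfooted.
Foot heads (stressed positions): 3, 5, 7, 9.
End Rule Rightmost: primary stress on the rightmost head = syllable 9.
Secondary stress on 3, 5, 7: frol.for.ˌri.de:.ˌdo.rom.ˌmid.lig.ˈtot.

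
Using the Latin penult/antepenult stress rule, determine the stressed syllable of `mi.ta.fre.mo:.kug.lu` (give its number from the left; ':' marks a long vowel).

5

Classical Latin: stress the penult if heavy (long vowel or closed), else the antepenult.
Weights: 4 mo: H, 5 kug H, 6 lu L.
The penult (syllable 5, kug) is heavy, so it takes stress.
Stress on syllable 5: mi.ta.fre.mo:.ˈkug.lu.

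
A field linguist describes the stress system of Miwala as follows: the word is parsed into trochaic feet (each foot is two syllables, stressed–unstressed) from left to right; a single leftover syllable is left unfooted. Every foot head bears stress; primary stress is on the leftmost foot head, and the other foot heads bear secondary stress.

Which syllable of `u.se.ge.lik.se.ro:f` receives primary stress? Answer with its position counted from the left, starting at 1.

Parse left to right into trochaic (ˈσσ) feet: (ˈu.se) (ˈge.lik) (ˈse.ro:f).
Foot heads (stressed positions): 1, 3, 5.
End Rule Leftmost: primary stress on the leftmost head = syllable 1.
Primary stress: syllable 1 → ˈu.se.ge.lik.se.ro:f.

1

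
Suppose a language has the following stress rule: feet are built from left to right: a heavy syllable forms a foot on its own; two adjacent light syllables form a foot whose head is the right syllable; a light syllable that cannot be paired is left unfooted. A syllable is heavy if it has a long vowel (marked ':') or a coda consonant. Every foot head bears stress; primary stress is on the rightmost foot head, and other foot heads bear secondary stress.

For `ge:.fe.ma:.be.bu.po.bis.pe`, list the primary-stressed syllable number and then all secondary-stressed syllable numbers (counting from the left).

primary 7, secondary 1, 3, 5

Weights: 1 ge: H, 2 fe L, 3 ma: H, 4 be L, 5 bu L, 6 po L, 7 bis H, 8 pe L.
Parse left to right (heavy = foot alone; LL = one foot; stranded L unfooted): (ˈge:) fe (ˈma:) (be.ˈbu) po (ˈbis) pe.
Foot heads: 1, 3, 5, 7.
Primary stress on the rightmost head = syllable 7.
Secondary stress on 1, 3, 5: ˌge:.fe.ˌma:.be.ˌbu.po.ˈbis.pe.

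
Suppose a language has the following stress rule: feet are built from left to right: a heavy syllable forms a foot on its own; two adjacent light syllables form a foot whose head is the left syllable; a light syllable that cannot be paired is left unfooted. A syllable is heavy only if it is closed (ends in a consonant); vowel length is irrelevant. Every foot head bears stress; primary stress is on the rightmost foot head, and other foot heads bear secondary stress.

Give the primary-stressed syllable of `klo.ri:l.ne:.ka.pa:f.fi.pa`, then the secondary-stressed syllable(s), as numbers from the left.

primary 6, secondary 2, 3, 5

Weights: 1 klo L, 2 ri:l H, 3 ne: L, 4 ka L, 5 pa:f H, 6 fi L, 7 pa L.
Parse left to right (heavy = foot alone; LL = one foot; stranded L unfooted): klo (ˈri:l) (ˈne:.ka) (ˈpa:f) (ˈfi.pa).
Foot heads: 2, 3, 5, 6.
Primary stress on the rightmost head = syllable 6.
Secondary stress on 2, 3, 5: klo.ˌri:l.ˌne:.ka.ˌpa:f.ˈfi.pa.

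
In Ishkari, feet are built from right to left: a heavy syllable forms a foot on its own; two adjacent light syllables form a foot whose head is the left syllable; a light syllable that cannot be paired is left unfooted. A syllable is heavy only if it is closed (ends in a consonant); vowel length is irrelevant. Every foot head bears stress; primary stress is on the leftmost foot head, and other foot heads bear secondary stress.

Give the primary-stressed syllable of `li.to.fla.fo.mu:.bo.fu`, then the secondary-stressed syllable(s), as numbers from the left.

primary 2, secondary 4, 6

Weights: 1 li L, 2 to L, 3 fla L, 4 fo L, 5 mu: L, 6 bo L, 7 fu L.
Parse right to left (heavy = foot alone; LL = one foot; stranded L unfooted): li (ˈto.fla) (ˈfo.mu:) (ˈbo.fu).
Foot heads: 2, 4, 6.
Primary stress on the leftmost head = syllable 2.
Secondary stress on 4, 6: li.ˈto.fla.ˌfo.mu:.ˌbo.fu.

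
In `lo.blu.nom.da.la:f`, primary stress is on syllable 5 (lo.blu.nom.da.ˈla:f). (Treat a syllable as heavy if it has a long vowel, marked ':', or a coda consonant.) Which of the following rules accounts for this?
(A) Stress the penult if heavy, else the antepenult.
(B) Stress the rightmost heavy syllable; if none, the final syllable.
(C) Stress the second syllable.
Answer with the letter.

Rule A → syllable 3 (observed: 5).
Rule B → syllable 5 ✓.
Rule C → syllable 2 (observed: 5).

B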